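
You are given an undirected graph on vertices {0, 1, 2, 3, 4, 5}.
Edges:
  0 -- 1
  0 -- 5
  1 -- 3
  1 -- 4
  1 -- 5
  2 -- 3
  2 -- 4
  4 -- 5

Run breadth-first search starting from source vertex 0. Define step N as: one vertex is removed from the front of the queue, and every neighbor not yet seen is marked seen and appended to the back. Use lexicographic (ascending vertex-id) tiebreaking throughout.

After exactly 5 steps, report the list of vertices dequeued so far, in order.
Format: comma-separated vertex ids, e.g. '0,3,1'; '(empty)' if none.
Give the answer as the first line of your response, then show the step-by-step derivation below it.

0,1,5,3,4

step 1: dequeue 0; queue=[1,5]; order=0
step 2: dequeue 1; queue=[5,3,4]; order=0,1
step 3: dequeue 5; queue=[3,4]; order=0,1,5
step 4: dequeue 3; queue=[4,2]; order=0,1,5,3
step 5: dequeue 4; queue=[2]; order=0,1,5,3,4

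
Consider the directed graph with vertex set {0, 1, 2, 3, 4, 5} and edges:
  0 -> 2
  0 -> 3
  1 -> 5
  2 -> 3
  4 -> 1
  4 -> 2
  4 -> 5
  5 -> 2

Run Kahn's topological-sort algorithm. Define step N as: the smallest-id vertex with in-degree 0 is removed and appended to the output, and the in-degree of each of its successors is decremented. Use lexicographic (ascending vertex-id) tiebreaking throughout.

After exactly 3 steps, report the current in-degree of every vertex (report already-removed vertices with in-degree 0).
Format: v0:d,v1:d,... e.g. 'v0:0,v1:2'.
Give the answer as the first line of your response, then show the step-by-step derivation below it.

v0:0,v1:0,v2:1,v3:1,v4:0,v5:0

step 1: output 0; order=[0]; indeg=(0,1,2,1,0,2)
step 2: output 4; order=[0,4]; indeg=(0,0,1,1,0,1)
step 3: output 1; order=[0,4,1]; indeg=(0,0,1,1,0,0)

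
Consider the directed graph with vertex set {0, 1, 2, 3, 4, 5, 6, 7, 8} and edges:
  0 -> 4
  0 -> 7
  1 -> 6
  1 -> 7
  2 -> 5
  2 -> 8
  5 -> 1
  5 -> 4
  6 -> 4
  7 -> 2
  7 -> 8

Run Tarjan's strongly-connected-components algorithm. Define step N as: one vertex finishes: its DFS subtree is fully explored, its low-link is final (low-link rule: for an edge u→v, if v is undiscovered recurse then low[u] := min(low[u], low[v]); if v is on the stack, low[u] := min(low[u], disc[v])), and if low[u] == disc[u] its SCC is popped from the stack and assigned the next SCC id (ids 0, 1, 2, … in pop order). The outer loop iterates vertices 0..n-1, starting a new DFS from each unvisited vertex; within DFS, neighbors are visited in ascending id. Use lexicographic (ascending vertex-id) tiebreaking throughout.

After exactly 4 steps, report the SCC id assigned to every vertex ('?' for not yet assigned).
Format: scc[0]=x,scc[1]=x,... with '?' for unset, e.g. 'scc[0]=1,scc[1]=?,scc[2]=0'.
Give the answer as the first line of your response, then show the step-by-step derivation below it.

scc[0]=?,scc[1]=?,scc[2]=?,scc[3]=?,scc[4]=0,scc[5]=?,scc[6]=1,scc[7]=?,scc[8]=?

step 1: low=(low[0]=0,low[1]=?,low[2]=?,low[3]=?,low[4]=1,low[5]=?,low[6]=?,low[7]=?,low[8]=?); scc=(scc[0]=?,scc[1]=?,scc[2]=?,scc[3]=?,scc[4]=0,scc[5]=?,scc[6]=?,scc[7]=?,scc[8]=?)
step 2: low=(low[0]=0,low[1]=5,low[2]=3,low[3]=?,low[4]=1,low[5]=4,low[6]=6,low[7]=2,low[8]=?); scc=(scc[0]=?,scc[1]=?,scc[2]=?,scc[3]=?,scc[4]=0,scc[5]=?,scc[6]=1,scc[7]=?,scc[8]=?)
step 3: low=(low[0]=0,low[1]=2,low[2]=3,low[3]=?,low[4]=1,low[5]=4,low[6]=6,low[7]=2,low[8]=?); scc=(scc[0]=?,scc[1]=?,scc[2]=?,scc[3]=?,scc[4]=0,scc[5]=?,scc[6]=1,scc[7]=?,scc[8]=?)
step 4: low=(low[0]=0,low[1]=2,low[2]=3,low[3]=?,low[4]=1,low[5]=2,low[6]=6,low[7]=2,low[8]=?); scc=(scc[0]=?,scc[1]=?,scc[2]=?,scc[3]=?,scc[4]=0,scc[5]=?,scc[6]=1,scc[7]=?,scc[8]=?)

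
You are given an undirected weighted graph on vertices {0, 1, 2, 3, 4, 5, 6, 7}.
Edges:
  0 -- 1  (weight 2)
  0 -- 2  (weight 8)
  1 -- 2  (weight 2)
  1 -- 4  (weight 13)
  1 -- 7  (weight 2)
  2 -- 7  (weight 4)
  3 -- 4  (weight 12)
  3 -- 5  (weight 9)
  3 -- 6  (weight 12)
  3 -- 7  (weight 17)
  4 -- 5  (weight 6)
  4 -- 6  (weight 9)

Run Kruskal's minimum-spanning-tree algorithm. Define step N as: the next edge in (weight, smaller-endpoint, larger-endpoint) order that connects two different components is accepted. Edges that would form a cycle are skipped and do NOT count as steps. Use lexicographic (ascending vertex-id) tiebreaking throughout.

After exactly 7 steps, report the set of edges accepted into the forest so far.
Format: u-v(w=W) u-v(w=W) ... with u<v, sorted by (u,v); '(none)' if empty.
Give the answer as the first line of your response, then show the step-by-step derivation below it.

0-1(w=2) 1-2(w=2) 1-4(w=13) 1-7(w=2) 3-5(w=9) 4-5(w=6) 4-6(w=9)

step 1: add edge 0-1 (w=2); MST = {0-1(w=2)}
step 2: add edge 1-2 (w=2); MST = {0-1(w=2) 1-2(w=2)}
step 3: add edge 1-7 (w=2); MST = {0-1(w=2) 1-2(w=2) 1-7(w=2)}
step 4: add edge 4-5 (w=6); MST = {0-1(w=2) 1-2(w=2) 1-7(w=2) 4-5(w=6)}
step 5: add edge 3-5 (w=9); MST = {0-1(w=2) 1-2(w=2) 1-7(w=2) 3-5(w=9) 4-5(w=6)}
step 6: add edge 4-6 (w=9); MST = {0-1(w=2) 1-2(w=2) 1-7(w=2) 3-5(w=9) 4-5(w=6) 4-6(w=9)}
step 7: add edge 1-4 (w=13); MST = {0-1(w=2) 1-2(w=2) 1-4(w=13) 1-7(w=2) 3-5(w=9) 4-5(w=6) 4-6(w=9)}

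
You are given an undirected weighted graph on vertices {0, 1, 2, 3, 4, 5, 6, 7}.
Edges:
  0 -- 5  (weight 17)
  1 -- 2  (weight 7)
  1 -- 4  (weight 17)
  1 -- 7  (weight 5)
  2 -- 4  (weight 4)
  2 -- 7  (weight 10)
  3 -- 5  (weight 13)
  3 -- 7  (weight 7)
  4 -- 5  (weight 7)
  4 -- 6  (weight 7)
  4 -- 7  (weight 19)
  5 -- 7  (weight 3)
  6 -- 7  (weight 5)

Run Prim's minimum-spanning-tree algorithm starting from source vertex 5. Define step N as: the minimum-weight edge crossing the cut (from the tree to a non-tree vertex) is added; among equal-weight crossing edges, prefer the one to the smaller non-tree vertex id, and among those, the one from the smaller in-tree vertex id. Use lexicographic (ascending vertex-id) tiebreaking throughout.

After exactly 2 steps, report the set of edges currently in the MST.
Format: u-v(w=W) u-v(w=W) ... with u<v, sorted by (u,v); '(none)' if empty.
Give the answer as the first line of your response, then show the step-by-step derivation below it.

1-7(w=5) 5-7(w=3)

step 1: add edge 5-7 (w=3); MST = {5-7(w=3)}
step 2: add edge 1-7 (w=5); MST = {1-7(w=5) 5-7(w=3)}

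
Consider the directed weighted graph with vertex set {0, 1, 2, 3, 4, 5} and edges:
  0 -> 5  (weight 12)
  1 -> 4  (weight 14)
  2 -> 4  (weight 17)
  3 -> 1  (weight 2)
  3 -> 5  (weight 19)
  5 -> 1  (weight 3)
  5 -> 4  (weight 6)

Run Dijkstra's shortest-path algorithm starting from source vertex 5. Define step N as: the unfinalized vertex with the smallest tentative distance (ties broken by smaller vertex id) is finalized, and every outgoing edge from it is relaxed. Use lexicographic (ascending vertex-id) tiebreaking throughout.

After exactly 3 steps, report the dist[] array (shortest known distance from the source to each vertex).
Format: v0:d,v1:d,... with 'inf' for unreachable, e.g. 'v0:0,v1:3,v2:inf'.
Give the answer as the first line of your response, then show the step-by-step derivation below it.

v0:inf,v1:3,v2:inf,v3:inf,v4:6,v5:0

step 1: dist = v0:inf,v1:3,v2:inf,v3:inf,v4:6,v5:0
step 2: dist = v0:inf,v1:3,v2:inf,v3:inf,v4:6,v5:0
step 3: dist = v0:inf,v1:3,v2:inf,v3:inf,v4:6,v5:0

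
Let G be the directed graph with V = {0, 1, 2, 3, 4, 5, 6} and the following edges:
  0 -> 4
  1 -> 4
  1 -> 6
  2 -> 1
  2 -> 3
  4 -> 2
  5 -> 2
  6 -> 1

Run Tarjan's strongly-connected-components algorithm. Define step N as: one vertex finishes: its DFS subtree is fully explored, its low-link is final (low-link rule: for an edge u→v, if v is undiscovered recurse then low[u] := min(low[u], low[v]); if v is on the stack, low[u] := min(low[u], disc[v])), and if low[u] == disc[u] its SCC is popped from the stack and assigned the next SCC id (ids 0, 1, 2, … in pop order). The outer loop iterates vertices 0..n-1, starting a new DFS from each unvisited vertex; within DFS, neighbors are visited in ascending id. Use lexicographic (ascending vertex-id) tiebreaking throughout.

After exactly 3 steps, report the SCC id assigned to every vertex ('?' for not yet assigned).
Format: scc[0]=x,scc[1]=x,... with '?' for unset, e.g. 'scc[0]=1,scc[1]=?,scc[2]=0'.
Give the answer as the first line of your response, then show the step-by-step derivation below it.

scc[0]=?,scc[1]=?,scc[2]=?,scc[3]=0,scc[4]=?,scc[5]=?,scc[6]=?

step 1: low=(low[0]=0,low[1]=1,low[2]=2,low[3]=?,low[4]=1,low[5]=?,low[6]=3); scc=(scc[0]=?,scc[1]=?,scc[2]=?,scc[3]=?,scc[4]=?,scc[5]=?,scc[6]=?)
step 2: low=(low[0]=0,low[1]=1,low[2]=2,low[3]=?,low[4]=1,low[5]=?,low[6]=3); scc=(scc[0]=?,scc[1]=?,scc[2]=?,scc[3]=?,scc[4]=?,scc[5]=?,scc[6]=?)
step 3: low=(low[0]=0,low[1]=1,low[2]=1,low[3]=5,low[4]=1,low[5]=?,low[6]=3); scc=(scc[0]=?,scc[1]=?,scc[2]=?,scc[3]=0,scc[4]=?,scc[5]=?,scc[6]=?)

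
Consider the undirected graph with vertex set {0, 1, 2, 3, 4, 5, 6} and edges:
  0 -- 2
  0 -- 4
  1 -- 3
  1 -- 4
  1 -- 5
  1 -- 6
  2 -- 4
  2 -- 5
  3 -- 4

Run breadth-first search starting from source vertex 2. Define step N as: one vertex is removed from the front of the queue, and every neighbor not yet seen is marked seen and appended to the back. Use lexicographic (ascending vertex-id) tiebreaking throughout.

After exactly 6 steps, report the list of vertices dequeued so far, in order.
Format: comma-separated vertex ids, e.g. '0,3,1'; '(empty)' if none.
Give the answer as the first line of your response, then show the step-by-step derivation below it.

2,0,4,5,1,3

step 1: dequeue 2; queue=[0,4,5]; order=2
step 2: dequeue 0; queue=[4,5]; order=2,0
step 3: dequeue 4; queue=[5,1,3]; order=2,0,4
step 4: dequeue 5; queue=[1,3]; order=2,0,4,5
step 5: dequeue 1; queue=[3,6]; order=2,0,4,5,1
step 6: dequeue 3; queue=[6]; order=2,0,4,5,1,3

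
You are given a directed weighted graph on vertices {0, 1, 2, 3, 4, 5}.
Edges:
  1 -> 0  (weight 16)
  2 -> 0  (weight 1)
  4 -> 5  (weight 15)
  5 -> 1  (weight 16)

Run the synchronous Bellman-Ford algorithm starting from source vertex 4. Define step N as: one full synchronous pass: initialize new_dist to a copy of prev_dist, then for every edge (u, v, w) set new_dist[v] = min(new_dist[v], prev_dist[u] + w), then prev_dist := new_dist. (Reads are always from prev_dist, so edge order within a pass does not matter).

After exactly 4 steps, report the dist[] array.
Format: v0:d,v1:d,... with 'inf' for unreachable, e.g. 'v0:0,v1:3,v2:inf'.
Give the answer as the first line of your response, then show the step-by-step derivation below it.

v0:47,v1:31,v2:inf,v3:inf,v4:0,v5:15

step 1: dist = v0:inf,v1:inf,v2:inf,v3:inf,v4:0,v5:15
step 2: dist = v0:inf,v1:31,v2:inf,v3:inf,v4:0,v5:15
step 3: dist = v0:47,v1:31,v2:inf,v3:inf,v4:0,v5:15
step 4: dist = v0:47,v1:31,v2:inf,v3:inf,v4:0,v5:15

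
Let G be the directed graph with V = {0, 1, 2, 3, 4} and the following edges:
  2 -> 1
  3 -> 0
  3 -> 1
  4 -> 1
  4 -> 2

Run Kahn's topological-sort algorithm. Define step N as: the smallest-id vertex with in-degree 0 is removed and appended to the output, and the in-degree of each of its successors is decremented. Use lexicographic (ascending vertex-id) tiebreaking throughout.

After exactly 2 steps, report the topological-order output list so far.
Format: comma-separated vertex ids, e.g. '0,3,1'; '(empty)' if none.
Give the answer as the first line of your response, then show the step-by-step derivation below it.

3,0

step 1: output 3; order=[3]; indeg=(0,2,1,0,0)
step 2: output 0; order=[3,0]; indeg=(0,2,1,0,0)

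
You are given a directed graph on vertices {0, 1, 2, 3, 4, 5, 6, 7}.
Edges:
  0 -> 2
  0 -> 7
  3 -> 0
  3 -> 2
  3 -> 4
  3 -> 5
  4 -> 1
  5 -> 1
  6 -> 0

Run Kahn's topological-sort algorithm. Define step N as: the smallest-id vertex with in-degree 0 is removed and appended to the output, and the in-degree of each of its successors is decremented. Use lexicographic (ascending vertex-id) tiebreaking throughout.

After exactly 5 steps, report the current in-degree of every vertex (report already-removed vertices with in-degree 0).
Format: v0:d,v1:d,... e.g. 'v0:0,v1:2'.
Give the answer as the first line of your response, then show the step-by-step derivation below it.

v0:0,v1:0,v2:1,v3:0,v4:0,v5:0,v6:0,v7:1

step 1: output 3; order=[3]; indeg=(1,2,1,0,0,0,0,1)
step 2: output 4; order=[3,4]; indeg=(1,1,1,0,0,0,0,1)
step 3: output 5; order=[3,4,5]; indeg=(1,0,1,0,0,0,0,1)
step 4: output 1; order=[3,4,5,1]; indeg=(1,0,1,0,0,0,0,1)
step 5: output 6; order=[3,4,5,1,6]; indeg=(0,0,1,0,0,0,0,1)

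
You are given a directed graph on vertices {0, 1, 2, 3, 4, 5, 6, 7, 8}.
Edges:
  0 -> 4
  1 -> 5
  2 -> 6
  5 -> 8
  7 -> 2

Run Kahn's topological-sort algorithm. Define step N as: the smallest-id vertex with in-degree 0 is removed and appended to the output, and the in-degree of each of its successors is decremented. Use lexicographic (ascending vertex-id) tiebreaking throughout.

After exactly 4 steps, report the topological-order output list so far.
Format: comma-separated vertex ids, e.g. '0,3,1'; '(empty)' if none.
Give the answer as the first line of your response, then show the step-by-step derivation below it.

0,1,3,4

step 1: output 0; order=[0]; indeg=(0,0,1,0,0,1,1,0,1)
step 2: output 1; order=[0,1]; indeg=(0,0,1,0,0,0,1,0,1)
step 3: output 3; order=[0,1,3]; indeg=(0,0,1,0,0,0,1,0,1)
step 4: output 4; order=[0,1,3,4]; indeg=(0,0,1,0,0,0,1,0,1)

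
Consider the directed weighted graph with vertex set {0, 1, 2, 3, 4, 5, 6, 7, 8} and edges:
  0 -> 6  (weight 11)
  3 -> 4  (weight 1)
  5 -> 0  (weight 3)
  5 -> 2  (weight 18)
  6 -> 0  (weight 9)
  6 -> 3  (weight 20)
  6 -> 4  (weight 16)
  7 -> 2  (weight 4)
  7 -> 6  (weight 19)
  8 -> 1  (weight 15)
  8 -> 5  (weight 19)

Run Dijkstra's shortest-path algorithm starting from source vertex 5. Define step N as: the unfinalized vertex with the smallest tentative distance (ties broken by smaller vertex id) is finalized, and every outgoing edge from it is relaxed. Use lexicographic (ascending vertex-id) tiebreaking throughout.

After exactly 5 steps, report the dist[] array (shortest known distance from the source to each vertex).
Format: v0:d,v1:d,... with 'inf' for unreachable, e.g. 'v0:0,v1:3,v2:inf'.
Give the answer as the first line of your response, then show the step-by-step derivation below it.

v0:3,v1:inf,v2:18,v3:34,v4:30,v5:0,v6:14,v7:inf,v8:inf

step 1: dist = v0:3,v1:inf,v2:18,v3:inf,v4:inf,v5:0,v6:inf,v7:inf,v8:inf
step 2: dist = v0:3,v1:inf,v2:18,v3:inf,v4:inf,v5:0,v6:14,v7:inf,v8:inf
step 3: dist = v0:3,v1:inf,v2:18,v3:34,v4:30,v5:0,v6:14,v7:inf,v8:inf
step 4: dist = v0:3,v1:inf,v2:18,v3:34,v4:30,v5:0,v6:14,v7:inf,v8:inf
step 5: dist = v0:3,v1:inf,v2:18,v3:34,v4:30,v5:0,v6:14,v7:inf,v8:inf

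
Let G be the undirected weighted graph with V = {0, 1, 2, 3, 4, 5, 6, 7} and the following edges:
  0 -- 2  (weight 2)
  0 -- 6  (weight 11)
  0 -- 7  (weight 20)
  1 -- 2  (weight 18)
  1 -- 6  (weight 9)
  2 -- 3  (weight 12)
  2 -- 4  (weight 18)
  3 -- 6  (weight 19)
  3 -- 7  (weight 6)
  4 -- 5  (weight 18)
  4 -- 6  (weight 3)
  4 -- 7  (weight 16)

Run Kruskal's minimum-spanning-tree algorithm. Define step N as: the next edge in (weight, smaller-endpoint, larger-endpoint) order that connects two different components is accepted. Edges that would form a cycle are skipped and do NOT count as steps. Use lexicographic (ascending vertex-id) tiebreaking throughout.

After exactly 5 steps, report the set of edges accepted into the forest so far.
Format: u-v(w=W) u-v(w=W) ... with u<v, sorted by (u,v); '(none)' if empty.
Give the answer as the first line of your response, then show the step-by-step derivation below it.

0-2(w=2) 0-6(w=11) 1-6(w=9) 3-7(w=6) 4-6(w=3)

step 1: add edge 0-2 (w=2); MST = {0-2(w=2)}
step 2: add edge 4-6 (w=3); MST = {0-2(w=2) 4-6(w=3)}
step 3: add edge 3-7 (w=6); MST = {0-2(w=2) 3-7(w=6) 4-6(w=3)}
step 4: add edge 1-6 (w=9); MST = {0-2(w=2) 1-6(w=9) 3-7(w=6) 4-6(w=3)}
step 5: add edge 0-6 (w=11); MST = {0-2(w=2) 0-6(w=11) 1-6(w=9) 3-7(w=6) 4-6(w=3)}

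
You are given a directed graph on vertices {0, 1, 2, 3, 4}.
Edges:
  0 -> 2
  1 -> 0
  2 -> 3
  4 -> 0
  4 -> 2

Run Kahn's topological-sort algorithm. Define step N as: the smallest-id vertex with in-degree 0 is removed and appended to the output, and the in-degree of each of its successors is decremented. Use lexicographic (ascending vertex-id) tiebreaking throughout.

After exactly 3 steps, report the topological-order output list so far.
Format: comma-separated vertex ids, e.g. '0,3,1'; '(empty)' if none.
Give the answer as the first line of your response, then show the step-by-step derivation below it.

1,4,0

step 1: output 1; order=[1]; indeg=(1,0,2,1,0)
step 2: output 4; order=[1,4]; indeg=(0,0,1,1,0)
step 3: output 0; order=[1,4,0]; indeg=(0,0,0,1,0)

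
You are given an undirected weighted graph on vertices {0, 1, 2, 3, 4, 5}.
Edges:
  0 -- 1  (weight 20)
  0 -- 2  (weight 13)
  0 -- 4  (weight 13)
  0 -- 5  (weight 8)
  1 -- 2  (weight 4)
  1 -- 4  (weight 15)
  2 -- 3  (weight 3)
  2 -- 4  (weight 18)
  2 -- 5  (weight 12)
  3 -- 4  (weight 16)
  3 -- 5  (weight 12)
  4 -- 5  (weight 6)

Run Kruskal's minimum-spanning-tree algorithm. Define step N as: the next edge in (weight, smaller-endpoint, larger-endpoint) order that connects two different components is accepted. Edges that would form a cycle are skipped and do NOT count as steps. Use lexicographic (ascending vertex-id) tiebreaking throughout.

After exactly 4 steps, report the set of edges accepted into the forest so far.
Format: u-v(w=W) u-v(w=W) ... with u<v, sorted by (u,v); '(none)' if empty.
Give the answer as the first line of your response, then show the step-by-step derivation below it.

0-5(w=8) 1-2(w=4) 2-3(w=3) 4-5(w=6)

step 1: add edge 2-3 (w=3); MST = {2-3(w=3)}
step 2: add edge 1-2 (w=4); MST = {1-2(w=4) 2-3(w=3)}
step 3: add edge 4-5 (w=6); MST = {1-2(w=4) 2-3(w=3) 4-5(w=6)}
step 4: add edge 0-5 (w=8); MST = {0-5(w=8) 1-2(w=4) 2-3(w=3) 4-5(w=6)}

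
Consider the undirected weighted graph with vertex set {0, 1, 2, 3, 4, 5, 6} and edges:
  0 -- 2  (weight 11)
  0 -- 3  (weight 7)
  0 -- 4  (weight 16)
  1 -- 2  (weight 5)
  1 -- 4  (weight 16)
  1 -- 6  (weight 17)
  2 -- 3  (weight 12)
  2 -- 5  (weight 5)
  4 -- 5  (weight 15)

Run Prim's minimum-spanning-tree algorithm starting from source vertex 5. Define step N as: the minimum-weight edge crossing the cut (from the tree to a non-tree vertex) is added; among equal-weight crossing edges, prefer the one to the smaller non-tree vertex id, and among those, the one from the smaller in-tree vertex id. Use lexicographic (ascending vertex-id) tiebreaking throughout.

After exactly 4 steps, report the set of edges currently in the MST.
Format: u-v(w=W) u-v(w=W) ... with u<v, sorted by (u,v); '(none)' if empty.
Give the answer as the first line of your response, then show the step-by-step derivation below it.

0-2(w=11) 0-3(w=7) 1-2(w=5) 2-5(w=5)

step 1: add edge 2-5 (w=5); MST = {2-5(w=5)}
step 2: add edge 1-2 (w=5); MST = {1-2(w=5) 2-5(w=5)}
step 3: add edge 0-2 (w=11); MST = {0-2(w=11) 1-2(w=5) 2-5(w=5)}
step 4: add edge 0-3 (w=7); MST = {0-2(w=11) 0-3(w=7) 1-2(w=5) 2-5(w=5)}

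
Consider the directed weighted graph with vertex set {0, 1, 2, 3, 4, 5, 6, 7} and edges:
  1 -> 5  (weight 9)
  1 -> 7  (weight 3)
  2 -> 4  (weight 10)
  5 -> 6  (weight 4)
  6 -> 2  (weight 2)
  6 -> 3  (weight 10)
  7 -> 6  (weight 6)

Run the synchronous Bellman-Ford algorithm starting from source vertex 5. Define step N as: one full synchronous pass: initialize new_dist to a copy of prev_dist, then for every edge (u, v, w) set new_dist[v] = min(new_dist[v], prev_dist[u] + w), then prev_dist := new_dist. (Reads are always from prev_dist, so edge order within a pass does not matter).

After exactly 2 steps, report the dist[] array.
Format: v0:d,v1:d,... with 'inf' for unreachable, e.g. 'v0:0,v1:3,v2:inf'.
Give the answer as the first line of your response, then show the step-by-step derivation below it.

v0:inf,v1:inf,v2:6,v3:14,v4:inf,v5:0,v6:4,v7:inf

step 1: dist = v0:inf,v1:inf,v2:inf,v3:inf,v4:inf,v5:0,v6:4,v7:inf
step 2: dist = v0:inf,v1:inf,v2:6,v3:14,v4:inf,v5:0,v6:4,v7:inf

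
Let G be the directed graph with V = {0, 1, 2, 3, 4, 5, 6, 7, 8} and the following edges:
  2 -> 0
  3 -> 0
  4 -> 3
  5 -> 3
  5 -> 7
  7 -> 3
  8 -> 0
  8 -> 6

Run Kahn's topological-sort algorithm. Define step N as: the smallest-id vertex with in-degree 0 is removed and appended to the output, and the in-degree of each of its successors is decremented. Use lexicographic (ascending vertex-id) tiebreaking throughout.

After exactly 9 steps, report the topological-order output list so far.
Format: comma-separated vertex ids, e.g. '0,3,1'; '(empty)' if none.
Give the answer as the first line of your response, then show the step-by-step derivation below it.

1,2,4,5,7,3,8,0,6

step 1: output 1; order=[1]; indeg=(3,0,0,3,0,0,1,1,0)
step 2: output 2; order=[1,2]; indeg=(2,0,0,3,0,0,1,1,0)
step 3: output 4; order=[1,2,4]; indeg=(2,0,0,2,0,0,1,1,0)
step 4: output 5; order=[1,2,4,5]; indeg=(2,0,0,1,0,0,1,0,0)
step 5: output 7; order=[1,2,4,5,7]; indeg=(2,0,0,0,0,0,1,0,0)
step 6: output 3; order=[1,2,4,5,7,3]; indeg=(1,0,0,0,0,0,1,0,0)
step 7: output 8; order=[1,2,4,5,7,3,8]; indeg=(0,0,0,0,0,0,0,0,0)
step 8: output 0; order=[1,2,4,5,7,3,8,0]; indeg=(0,0,0,0,0,0,0,0,0)
step 9: output 6; order=[1,2,4,5,7,3,8,0,6]; indeg=(0,0,0,0,0,0,0,0,0)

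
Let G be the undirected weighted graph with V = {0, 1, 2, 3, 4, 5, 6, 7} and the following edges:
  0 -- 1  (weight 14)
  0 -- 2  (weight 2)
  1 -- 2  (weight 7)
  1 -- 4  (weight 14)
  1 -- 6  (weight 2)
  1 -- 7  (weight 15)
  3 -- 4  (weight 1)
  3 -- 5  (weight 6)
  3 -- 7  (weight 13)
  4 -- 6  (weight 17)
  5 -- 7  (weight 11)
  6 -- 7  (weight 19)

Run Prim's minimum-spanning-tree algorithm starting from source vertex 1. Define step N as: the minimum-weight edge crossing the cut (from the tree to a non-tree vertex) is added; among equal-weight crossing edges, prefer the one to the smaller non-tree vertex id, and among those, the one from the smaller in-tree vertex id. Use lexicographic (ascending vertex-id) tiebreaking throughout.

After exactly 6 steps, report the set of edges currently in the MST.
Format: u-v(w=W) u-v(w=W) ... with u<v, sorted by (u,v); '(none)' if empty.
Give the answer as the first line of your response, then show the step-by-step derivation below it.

0-2(w=2) 1-2(w=7) 1-4(w=14) 1-6(w=2) 3-4(w=1) 3-5(w=6)

step 1: add edge 1-6 (w=2); MST = {1-6(w=2)}
step 2: add edge 1-2 (w=7); MST = {1-2(w=7) 1-6(w=2)}
step 3: add edge 0-2 (w=2); MST = {0-2(w=2) 1-2(w=7) 1-6(w=2)}
step 4: add edge 1-4 (w=14); MST = {0-2(w=2) 1-2(w=7) 1-4(w=14) 1-6(w=2)}
step 5: add edge 3-4 (w=1); MST = {0-2(w=2) 1-2(w=7) 1-4(w=14) 1-6(w=2) 3-4(w=1)}
step 6: add edge 3-5 (w=6); MST = {0-2(w=2) 1-2(w=7) 1-4(w=14) 1-6(w=2) 3-4(w=1) 3-5(w=6)}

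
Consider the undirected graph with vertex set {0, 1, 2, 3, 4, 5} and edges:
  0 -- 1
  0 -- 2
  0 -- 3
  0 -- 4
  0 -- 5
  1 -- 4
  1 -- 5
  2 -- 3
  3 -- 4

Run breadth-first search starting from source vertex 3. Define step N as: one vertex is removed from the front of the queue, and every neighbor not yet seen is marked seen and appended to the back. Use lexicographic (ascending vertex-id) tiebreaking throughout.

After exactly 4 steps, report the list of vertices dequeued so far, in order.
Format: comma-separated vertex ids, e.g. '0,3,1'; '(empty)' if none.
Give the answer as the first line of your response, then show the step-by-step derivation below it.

3,0,2,4

step 1: dequeue 3; queue=[0,2,4]; order=3
step 2: dequeue 0; queue=[2,4,1,5]; order=3,0
step 3: dequeue 2; queue=[4,1,5]; order=3,0,2
step 4: dequeue 4; queue=[1,5]; order=3,0,2,4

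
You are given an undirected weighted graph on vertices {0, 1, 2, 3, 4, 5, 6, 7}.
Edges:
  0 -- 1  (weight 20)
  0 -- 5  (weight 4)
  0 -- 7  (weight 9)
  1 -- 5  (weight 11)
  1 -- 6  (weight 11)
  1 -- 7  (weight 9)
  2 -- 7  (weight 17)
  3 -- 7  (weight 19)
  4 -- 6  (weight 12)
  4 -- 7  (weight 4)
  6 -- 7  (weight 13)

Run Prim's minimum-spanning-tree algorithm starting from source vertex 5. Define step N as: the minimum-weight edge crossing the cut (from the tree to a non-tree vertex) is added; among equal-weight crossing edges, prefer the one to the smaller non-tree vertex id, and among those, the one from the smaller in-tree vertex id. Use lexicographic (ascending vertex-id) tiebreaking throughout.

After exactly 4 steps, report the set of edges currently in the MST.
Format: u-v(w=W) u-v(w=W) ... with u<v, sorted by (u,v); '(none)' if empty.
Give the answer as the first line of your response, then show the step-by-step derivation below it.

0-5(w=4) 0-7(w=9) 1-7(w=9) 4-7(w=4)

step 1: add edge 0-5 (w=4); MST = {0-5(w=4)}
step 2: add edge 0-7 (w=9); MST = {0-5(w=4) 0-7(w=9)}
step 3: add edge 4-7 (w=4); MST = {0-5(w=4) 0-7(w=9) 4-7(w=4)}
step 4: add edge 1-7 (w=9); MST = {0-5(w=4) 0-7(w=9) 1-7(w=9) 4-7(w=4)}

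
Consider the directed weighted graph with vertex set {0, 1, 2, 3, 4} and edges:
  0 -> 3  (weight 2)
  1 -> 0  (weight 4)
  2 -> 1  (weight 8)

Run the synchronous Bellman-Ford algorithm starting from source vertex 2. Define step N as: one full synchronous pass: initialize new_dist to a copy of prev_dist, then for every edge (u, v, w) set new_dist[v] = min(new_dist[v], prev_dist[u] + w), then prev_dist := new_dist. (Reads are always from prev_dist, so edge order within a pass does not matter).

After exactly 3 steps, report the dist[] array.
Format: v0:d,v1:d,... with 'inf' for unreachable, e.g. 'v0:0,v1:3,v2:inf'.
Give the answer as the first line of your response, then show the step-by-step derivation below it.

v0:12,v1:8,v2:0,v3:14,v4:inf

step 1: dist = v0:inf,v1:8,v2:0,v3:inf,v4:inf
step 2: dist = v0:12,v1:8,v2:0,v3:inf,v4:inf
step 3: dist = v0:12,v1:8,v2:0,v3:14,v4:inf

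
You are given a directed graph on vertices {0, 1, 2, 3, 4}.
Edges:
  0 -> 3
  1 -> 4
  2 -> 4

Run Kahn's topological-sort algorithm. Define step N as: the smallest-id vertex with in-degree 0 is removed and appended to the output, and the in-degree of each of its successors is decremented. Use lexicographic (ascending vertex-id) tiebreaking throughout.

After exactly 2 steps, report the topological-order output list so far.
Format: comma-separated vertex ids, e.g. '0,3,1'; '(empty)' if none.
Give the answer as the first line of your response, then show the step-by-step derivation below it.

0,1

step 1: output 0; order=[0]; indeg=(0,0,0,0,2)
step 2: output 1; order=[0,1]; indeg=(0,0,0,0,1)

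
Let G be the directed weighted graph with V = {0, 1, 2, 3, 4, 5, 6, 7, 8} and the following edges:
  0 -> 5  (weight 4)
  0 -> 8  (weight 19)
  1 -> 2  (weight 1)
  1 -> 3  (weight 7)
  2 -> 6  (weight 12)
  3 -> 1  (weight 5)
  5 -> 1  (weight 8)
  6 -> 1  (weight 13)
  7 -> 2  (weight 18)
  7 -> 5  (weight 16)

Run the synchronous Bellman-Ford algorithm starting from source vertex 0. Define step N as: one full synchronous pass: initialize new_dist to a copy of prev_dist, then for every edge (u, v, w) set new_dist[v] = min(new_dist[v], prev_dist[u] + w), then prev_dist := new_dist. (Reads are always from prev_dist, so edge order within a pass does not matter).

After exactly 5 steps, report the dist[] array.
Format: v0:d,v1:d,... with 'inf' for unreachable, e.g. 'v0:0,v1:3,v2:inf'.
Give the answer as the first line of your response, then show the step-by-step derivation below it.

v0:0,v1:12,v2:13,v3:19,v4:inf,v5:4,v6:25,v7:inf,v8:19

step 1: dist = v0:0,v1:inf,v2:inf,v3:inf,v4:inf,v5:4,v6:inf,v7:inf,v8:19
step 2: dist = v0:0,v1:12,v2:inf,v3:inf,v4:inf,v5:4,v6:inf,v7:inf,v8:19
step 3: dist = v0:0,v1:12,v2:13,v3:19,v4:inf,v5:4,v6:inf,v7:inf,v8:19
step 4: dist = v0:0,v1:12,v2:13,v3:19,v4:inf,v5:4,v6:25,v7:inf,v8:19
step 5: dist = v0:0,v1:12,v2:13,v3:19,v4:inf,v5:4,v6:25,v7:inf,v8:19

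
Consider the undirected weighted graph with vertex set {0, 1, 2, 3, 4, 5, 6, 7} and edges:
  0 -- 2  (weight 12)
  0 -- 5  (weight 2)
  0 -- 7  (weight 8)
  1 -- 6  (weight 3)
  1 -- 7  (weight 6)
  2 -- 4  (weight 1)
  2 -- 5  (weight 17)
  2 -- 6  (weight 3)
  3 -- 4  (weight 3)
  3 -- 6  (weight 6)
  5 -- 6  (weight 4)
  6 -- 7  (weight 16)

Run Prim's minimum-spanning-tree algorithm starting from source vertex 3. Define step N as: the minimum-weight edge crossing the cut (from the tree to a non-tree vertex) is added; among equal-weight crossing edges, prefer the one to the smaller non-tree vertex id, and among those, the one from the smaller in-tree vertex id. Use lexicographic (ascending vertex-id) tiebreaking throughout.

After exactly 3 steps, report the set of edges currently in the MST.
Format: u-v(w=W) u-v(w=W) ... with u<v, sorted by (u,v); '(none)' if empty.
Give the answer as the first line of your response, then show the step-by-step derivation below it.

2-4(w=1) 2-6(w=3) 3-4(w=3)

step 1: add edge 3-4 (w=3); MST = {3-4(w=3)}
step 2: add edge 2-4 (w=1); MST = {2-4(w=1) 3-4(w=3)}
step 3: add edge 2-6 (w=3); MST = {2-4(w=1) 2-6(w=3) 3-4(w=3)}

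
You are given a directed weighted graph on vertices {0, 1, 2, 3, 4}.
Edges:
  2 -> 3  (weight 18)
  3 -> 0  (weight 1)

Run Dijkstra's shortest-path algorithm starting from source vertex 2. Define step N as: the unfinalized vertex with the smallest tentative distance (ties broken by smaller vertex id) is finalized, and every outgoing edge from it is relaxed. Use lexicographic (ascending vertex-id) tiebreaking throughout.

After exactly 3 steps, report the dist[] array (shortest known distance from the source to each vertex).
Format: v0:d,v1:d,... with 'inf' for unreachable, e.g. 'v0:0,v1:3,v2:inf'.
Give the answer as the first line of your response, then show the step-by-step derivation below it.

v0:19,v1:inf,v2:0,v3:18,v4:inf

step 1: dist = v0:inf,v1:inf,v2:0,v3:18,v4:inf
step 2: dist = v0:19,v1:inf,v2:0,v3:18,v4:inf
step 3: dist = v0:19,v1:inf,v2:0,v3:18,v4:inf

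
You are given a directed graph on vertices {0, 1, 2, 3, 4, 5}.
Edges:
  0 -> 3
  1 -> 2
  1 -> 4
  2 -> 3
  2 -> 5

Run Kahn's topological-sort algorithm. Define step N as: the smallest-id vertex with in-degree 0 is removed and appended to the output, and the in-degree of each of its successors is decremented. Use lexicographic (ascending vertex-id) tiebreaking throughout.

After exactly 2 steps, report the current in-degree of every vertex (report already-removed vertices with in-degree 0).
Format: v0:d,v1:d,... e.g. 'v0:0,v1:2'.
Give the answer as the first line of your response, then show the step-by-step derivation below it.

v0:0,v1:0,v2:0,v3:1,v4:0,v5:1

step 1: output 0; order=[0]; indeg=(0,0,1,1,1,1)
step 2: output 1; order=[0,1]; indeg=(0,0,0,1,0,1)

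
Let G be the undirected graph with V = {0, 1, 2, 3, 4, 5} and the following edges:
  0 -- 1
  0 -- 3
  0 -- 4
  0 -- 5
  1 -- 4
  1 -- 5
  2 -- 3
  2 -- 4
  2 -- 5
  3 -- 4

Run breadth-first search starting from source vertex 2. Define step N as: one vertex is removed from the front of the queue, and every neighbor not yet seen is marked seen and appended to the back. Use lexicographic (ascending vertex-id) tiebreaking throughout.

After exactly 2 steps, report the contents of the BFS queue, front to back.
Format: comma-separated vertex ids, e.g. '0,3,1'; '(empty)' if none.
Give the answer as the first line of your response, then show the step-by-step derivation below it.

4,5,0

step 1: dequeue 2; queue=[3,4,5]; order=2
step 2: dequeue 3; queue=[4,5,0]; order=2,3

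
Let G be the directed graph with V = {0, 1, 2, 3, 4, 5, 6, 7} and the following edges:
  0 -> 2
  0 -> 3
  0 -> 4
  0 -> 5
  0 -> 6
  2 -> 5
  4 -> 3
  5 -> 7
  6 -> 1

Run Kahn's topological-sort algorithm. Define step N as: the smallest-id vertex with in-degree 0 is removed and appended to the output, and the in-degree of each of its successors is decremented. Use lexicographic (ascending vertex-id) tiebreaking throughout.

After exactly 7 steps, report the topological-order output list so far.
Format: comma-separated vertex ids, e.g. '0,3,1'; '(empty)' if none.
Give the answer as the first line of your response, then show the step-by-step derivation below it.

0,2,4,3,5,6,1

step 1: output 0; order=[0]; indeg=(0,1,0,1,0,1,0,1)
step 2: output 2; order=[0,2]; indeg=(0,1,0,1,0,0,0,1)
step 3: output 4; order=[0,2,4]; indeg=(0,1,0,0,0,0,0,1)
step 4: output 3; order=[0,2,4,3]; indeg=(0,1,0,0,0,0,0,1)
step 5: output 5; order=[0,2,4,3,5]; indeg=(0,1,0,0,0,0,0,0)
step 6: output 6; order=[0,2,4,3,5,6]; indeg=(0,0,0,0,0,0,0,0)
step 7: output 1; order=[0,2,4,3,5,6,1]; indeg=(0,0,0,0,0,0,0,0)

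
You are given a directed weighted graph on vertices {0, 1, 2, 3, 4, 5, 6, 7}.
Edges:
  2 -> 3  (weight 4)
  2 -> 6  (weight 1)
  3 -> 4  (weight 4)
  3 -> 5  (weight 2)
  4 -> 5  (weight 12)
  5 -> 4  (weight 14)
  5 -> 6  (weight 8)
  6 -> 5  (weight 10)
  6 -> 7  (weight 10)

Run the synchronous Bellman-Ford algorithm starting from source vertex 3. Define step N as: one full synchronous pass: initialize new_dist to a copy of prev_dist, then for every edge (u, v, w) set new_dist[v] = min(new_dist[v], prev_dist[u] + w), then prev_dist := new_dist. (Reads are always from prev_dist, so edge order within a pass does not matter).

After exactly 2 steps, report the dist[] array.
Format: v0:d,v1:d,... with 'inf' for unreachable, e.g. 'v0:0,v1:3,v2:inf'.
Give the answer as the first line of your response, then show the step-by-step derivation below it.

v0:inf,v1:inf,v2:inf,v3:0,v4:4,v5:2,v6:10,v7:inf

step 1: dist = v0:inf,v1:inf,v2:inf,v3:0,v4:4,v5:2,v6:inf,v7:inf
step 2: dist = v0:inf,v1:inf,v2:inf,v3:0,v4:4,v5:2,v6:10,v7:inf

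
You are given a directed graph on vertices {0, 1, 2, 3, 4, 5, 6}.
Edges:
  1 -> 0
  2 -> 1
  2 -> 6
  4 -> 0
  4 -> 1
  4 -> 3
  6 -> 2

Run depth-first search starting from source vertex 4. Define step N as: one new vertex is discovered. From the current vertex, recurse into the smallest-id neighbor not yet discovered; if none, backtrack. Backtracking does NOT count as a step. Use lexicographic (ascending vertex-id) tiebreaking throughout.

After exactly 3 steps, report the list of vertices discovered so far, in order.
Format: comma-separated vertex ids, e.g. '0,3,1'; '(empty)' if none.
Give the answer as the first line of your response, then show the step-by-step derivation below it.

4,0,1

step 1: discover 4; path=4; order=4
step 2: discover 0; path=4>0; order=4,0
step 3: discover 1; path=4>1; order=4,0,1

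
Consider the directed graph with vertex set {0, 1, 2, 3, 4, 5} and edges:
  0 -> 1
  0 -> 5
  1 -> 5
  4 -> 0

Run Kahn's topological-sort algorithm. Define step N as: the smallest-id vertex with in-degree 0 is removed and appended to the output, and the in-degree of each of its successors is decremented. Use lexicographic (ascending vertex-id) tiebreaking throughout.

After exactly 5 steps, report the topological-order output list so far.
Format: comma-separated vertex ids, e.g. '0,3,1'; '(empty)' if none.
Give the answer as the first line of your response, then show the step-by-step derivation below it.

2,3,4,0,1

step 1: output 2; order=[2]; indeg=(1,1,0,0,0,2)
step 2: output 3; order=[2,3]; indeg=(1,1,0,0,0,2)
step 3: output 4; order=[2,3,4]; indeg=(0,1,0,0,0,2)
step 4: output 0; order=[2,3,4,0]; indeg=(0,0,0,0,0,1)
step 5: output 1; order=[2,3,4,0,1]; indeg=(0,0,0,0,0,0)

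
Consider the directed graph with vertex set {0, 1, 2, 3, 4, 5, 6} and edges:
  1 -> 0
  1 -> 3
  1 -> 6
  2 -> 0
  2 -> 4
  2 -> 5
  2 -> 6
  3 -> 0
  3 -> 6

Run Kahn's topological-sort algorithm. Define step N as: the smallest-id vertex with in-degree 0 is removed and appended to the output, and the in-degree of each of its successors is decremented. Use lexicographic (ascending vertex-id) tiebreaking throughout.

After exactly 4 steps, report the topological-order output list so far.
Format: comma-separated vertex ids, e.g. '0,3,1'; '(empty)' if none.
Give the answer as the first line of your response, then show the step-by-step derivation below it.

1,2,3,0

step 1: output 1; order=[1]; indeg=(2,0,0,0,1,1,2)
step 2: output 2; order=[1,2]; indeg=(1,0,0,0,0,0,1)
step 3: output 3; order=[1,2,3]; indeg=(0,0,0,0,0,0,0)
step 4: output 0; order=[1,2,3,0]; indeg=(0,0,0,0,0,0,0)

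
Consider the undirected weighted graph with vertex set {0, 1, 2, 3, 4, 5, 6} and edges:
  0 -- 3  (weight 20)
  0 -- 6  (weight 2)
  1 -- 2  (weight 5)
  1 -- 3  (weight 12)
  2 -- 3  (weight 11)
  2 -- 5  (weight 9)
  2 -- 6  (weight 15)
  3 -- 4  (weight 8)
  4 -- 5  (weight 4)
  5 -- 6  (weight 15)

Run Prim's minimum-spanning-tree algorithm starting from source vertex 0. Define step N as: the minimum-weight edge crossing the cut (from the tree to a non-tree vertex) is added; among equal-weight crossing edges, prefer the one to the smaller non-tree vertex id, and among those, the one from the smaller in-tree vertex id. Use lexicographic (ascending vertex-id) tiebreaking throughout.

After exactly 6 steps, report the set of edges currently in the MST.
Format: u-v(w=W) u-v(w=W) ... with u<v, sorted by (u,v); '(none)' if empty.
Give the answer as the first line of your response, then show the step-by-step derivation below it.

0-6(w=2) 1-2(w=5) 2-5(w=9) 2-6(w=15) 3-4(w=8) 4-5(w=4)

step 1: add edge 0-6 (w=2); MST = {0-6(w=2)}
step 2: add edge 2-6 (w=15); MST = {0-6(w=2) 2-6(w=15)}
step 3: add edge 1-2 (w=5); MST = {0-6(w=2) 1-2(w=5) 2-6(w=15)}
step 4: add edge 2-5 (w=9); MST = {0-6(w=2) 1-2(w=5) 2-5(w=9) 2-6(w=15)}
step 5: add edge 4-5 (w=4); MST = {0-6(w=2) 1-2(w=5) 2-5(w=9) 2-6(w=15) 4-5(w=4)}
step 6: add edge 3-4 (w=8); MST = {0-6(w=2) 1-2(w=5) 2-5(w=9) 2-6(w=15) 3-4(w=8) 4-5(w=4)}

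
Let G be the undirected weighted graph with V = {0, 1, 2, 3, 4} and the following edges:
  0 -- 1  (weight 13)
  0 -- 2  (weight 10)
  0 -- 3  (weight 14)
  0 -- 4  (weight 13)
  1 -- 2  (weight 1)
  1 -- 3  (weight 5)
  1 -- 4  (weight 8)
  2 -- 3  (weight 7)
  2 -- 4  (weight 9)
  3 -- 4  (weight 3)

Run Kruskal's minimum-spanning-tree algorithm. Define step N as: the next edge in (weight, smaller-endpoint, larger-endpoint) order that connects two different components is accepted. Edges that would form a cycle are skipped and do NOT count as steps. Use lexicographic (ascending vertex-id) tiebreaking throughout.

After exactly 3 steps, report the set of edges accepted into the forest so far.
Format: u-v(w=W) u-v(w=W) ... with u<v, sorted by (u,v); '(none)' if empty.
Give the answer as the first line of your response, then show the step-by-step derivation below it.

1-2(w=1) 1-3(w=5) 3-4(w=3)

step 1: add edge 1-2 (w=1); MST = {1-2(w=1)}
step 2: add edge 3-4 (w=3); MST = {1-2(w=1) 3-4(w=3)}
step 3: add edge 1-3 (w=5); MST = {1-2(w=1) 1-3(w=5) 3-4(w=3)}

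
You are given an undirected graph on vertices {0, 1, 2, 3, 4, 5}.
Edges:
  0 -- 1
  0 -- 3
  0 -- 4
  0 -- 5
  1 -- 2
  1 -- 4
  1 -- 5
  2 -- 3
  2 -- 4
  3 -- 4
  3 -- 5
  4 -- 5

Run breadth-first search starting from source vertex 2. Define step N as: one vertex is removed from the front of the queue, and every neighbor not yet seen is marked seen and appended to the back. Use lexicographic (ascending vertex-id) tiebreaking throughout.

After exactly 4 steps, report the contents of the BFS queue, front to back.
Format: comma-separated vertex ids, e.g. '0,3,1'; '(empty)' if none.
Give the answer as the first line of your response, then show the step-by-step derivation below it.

0,5

step 1: dequeue 2; queue=[1,3,4]; order=2
step 2: dequeue 1; queue=[3,4,0,5]; order=2,1
step 3: dequeue 3; queue=[4,0,5]; order=2,1,3
step 4: dequeue 4; queue=[0,5]; order=2,1,3,4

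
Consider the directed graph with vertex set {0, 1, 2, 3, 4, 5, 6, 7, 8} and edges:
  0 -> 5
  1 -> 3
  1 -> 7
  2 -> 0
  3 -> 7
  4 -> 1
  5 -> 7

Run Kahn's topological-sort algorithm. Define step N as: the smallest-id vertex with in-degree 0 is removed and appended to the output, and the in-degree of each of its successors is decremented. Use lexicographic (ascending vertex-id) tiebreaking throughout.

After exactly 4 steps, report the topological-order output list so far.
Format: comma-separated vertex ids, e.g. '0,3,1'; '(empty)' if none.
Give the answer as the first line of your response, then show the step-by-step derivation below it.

2,0,4,1

step 1: output 2; order=[2]; indeg=(0,1,0,1,0,1,0,3,0)
step 2: output 0; order=[2,0]; indeg=(0,1,0,1,0,0,0,3,0)
step 3: output 4; order=[2,0,4]; indeg=(0,0,0,1,0,0,0,3,0)
step 4: output 1; order=[2,0,4,1]; indeg=(0,0,0,0,0,0,0,2,0)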